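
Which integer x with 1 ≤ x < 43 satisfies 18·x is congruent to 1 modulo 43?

18·12 = 216 = 5·43 + 1, so 18⁻¹ ≡ 12 (mod 43).

12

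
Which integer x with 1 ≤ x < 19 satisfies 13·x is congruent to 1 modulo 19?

3

19 = 1·13 + 6
13 = 2·6 + 1
6 = 6·1 + 0
Back-substituting gives 13·3 ≡ 1 (mod 19).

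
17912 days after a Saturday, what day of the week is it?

17912 − 2558·7 = 6, so 17912 ≡ 6 (mod 7).
Saturday + 6 days → Friday.

Friday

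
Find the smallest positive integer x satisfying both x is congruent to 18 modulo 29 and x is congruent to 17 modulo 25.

192

x ≡ 17 (mod 25) gives x ∈ {17, 42, 67, 92, 117, 142, 167, 192}.
The first of these with x mod 29 = 18 is 192.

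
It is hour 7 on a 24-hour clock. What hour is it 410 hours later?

9

410 − 17·24 = 2, so 410 ≡ 2 (mod 24).
(7 + 2) mod 24 = 9.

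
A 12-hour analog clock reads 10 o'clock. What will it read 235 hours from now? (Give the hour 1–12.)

5

235 mod 12 = 7 (since 19·12 = 228).
10 + 7 → 5 on a 12-hour dial.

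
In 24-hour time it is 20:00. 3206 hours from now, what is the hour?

3206 = 133·24 + 14, so 3206 mod 24 = 14.
(20 + 14) mod 24 = 10.

10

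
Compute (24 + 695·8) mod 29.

695·8 = 5560.
Dividing 5560 by 29 gives quotient 191 and remainder 21.
(24 + 21) mod 29 = 16.

16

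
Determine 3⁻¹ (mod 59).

20

3·20 = 60 = 1·59 + 1, so 3⁻¹ ≡ 20 (mod 59).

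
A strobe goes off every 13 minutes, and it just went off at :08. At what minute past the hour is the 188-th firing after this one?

52

188·13 = 2444.
2444 mod 60 = 44 (since 40·60 = 2400).
(8 + 44) mod 60 = 52.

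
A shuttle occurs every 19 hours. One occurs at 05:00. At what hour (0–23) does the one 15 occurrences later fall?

15·19 = 285.
Dividing 285 by 24 gives quotient 11 and remainder 21.
(5 + 21) mod 24 = 2.

2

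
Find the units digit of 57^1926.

9

The units digit of 57^n cycles with period 4: 7, 9, 3, 1, …
1926 leaves remainder 2 on division by 4, so 57^1926 ends in 9.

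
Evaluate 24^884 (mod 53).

Successive squares of 24 mod 53: 24^1≡24, 24^2≡46, 24^4≡49, 24^8≡16, 24^16≡44, 24^32≡28, 24^64≡42, 24^128≡15, 24^256≡13, 24^512≡10.
Since 884 = 4 + 16 + 32 + 64 + 256 + 512 in binary, 24^884 ≡ 49·44·28·42·13·10 ≡ 1 (mod 53).

1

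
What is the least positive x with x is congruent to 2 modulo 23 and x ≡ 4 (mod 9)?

94

x ≡ 4 (mod 9) gives x ∈ {4, 13, 22, 31, 40, 49, 58, 67, …}.
The first of these with x mod 23 = 2 is 94.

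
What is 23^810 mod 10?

9

Powers of 3 mod 10 repeat with period 4: 3, 9, 7, 1.
810 mod 4 = 2, so the last digit matches 3^2 = 9.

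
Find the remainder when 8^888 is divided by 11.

By repeated squaring mod 11: 8^1≡8, 8^2≡9, 8^4≡4, 8^8≡5, 8^16≡3, 8^32≡9, 8^64≡4, 8^128≡5, 8^256≡3, 8^512≡9.
Since 888 = 8 + 16 + 32 + 64 + 256 + 512 in binary, 8^888 ≡ 5·3·9·4·3·9 ≡ 5 (mod 11).

5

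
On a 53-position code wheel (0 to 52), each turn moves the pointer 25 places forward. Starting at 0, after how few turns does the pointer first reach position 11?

25⁻¹ ≡ 17 (mod 53) because 25·17 = 425 = 8·53 + 1.
Multiplying both sides by 17: x ≡ 17·11 = 187 ≡ 28 (mod 53).

28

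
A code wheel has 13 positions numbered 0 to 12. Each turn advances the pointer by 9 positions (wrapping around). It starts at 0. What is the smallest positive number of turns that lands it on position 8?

11

The inverse of 9 mod 13 is 3 (since 9·3 = 27 ≡ 1).
Multiplying both sides by 3: x ≡ 3·8 = 24 ≡ 11 (mod 13).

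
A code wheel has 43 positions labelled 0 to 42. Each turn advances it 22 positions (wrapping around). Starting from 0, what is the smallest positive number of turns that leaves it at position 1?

2

22·2 = 44 = 1·43 + 1, so 22⁻¹ ≡ 2 (mod 43).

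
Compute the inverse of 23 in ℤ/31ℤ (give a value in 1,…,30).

27

23·27 = 621 = 20·31 + 1, so 23⁻¹ ≡ 27 (mod 31).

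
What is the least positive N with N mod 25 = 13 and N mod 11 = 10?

263

x ≡ 10 (mod 11) gives x ∈ {10, 21, 32, 43, 54, 65, 76, 87, …}.
The first of these with x mod 25 = 13 is 263.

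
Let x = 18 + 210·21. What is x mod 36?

210·21 = 4410.
4410 − 122·36 = 18, so 4410 ≡ 18 (mod 36).
(18 + 18) mod 36 = 0.

0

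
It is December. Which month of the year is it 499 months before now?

May

499 − 41·12 = 7, so 499 ≡ 7 (mod 12).
December − 7 months → May.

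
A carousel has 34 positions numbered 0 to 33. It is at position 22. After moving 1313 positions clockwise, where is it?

1313 = 38·34 + 21, so 1313 mod 34 = 21.
(22 + 21) mod 34 = 9.

9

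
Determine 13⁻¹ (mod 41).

19

41 = 3·13 + 2
13 = 6·2 + 1
2 = 2·1 + 0
Back-substituting gives 13·19 ≡ 1 (mod 41).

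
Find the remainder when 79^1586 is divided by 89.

Successive squares of 79 mod 89: 79^1≡79, 79^2≡11, 79^4≡32, 79^8≡45, 79^16≡67, 79^32≡39, 79^64≡8, 79^128≡64, 79^256≡2, 79^512≡4, 79^1024≡16.
Since 1586 = 2 + 16 + 32 + 512 + 1024 in binary, 79^1586 ≡ 11·67·39·4·16 ≡ 11 (mod 89).

11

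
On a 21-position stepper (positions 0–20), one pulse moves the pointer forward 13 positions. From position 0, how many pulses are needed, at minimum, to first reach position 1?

21 = 1·13 + 8
13 = 1·8 + 5
8 = 1·5 + 3
5 = 1·3 + 2
3 = 1·2 + 1
2 = 2·1 + 0
Back-substituting gives 13·13 ≡ 1 (mod 21).

13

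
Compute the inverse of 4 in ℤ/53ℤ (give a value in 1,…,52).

53 = 13·4 + 1
4 = 4·1 + 0
Back-substituting gives 4·40 ≡ 1 (mod 53).

40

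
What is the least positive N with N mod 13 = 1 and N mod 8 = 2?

66

x ≡ 2 (mod 8) gives x ∈ {2, 10, 18, 26, 34, 42, 50, 58, …}.
The first of these with x mod 13 = 1 is 66.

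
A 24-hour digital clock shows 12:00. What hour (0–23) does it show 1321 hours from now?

13

Dividing 1321 by 24 gives quotient 55 and remainder 1.
(12 + 1) mod 24 = 13.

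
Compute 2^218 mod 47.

27

Successive squares of 2 mod 47: 2^1≡2, 2^2≡4, 2^4≡16, 2^8≡21, 2^16≡18, 2^32≡42, 2^64≡25, 2^128≡14.
218 = 2 + 8 + 16 + 64 + 128, so 2^218 ≡ 4·21·18·25·14 ≡ 27 (mod 47).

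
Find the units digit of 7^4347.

3

Powers of 7 mod 10 repeat with period 4: 7, 9, 3, 1.
4347 leaves remainder 3 on division by 4, so 7^4347 ends in 3.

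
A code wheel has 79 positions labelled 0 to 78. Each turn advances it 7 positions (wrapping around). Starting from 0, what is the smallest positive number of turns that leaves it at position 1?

7·34 = 238 = 3·79 + 1, so 7⁻¹ ≡ 34 (mod 79).

34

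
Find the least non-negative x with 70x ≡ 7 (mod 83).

The inverse of 70 mod 83 is 51 (since 70·51 = 3570 ≡ 1).
So x ≡ 51·7 = 357 ≡ 25 (mod 83).
Check: 70·25 = 1750 = 21·83 + 7.

25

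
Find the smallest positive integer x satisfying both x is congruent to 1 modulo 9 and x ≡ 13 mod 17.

64

x ≡ 1 (mod 9) gives x ∈ {1, 10, 19, 28, 37, 46, 55, 64}.
The first of these with x mod 17 = 13 is 64.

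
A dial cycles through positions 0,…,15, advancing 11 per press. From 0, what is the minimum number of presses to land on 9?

11

The inverse of 11 mod 16 is 3 (since 11·3 = 33 ≡ 1).
So x ≡ 3·9 = 27 ≡ 11 (mod 16).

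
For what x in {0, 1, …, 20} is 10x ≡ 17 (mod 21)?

8

10⁻¹ ≡ 19 (mod 21) because 10·19 = 190 = 9·21 + 1.
So x ≡ 19·17 = 323 ≡ 8 (mod 21).
Check: 10·8 = 80 = 3·21 + 17.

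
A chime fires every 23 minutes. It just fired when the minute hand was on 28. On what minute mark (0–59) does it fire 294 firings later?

10

294·23 = 6762.
6762 = 112·60 + 42, so 6762 mod 60 = 42.
(28 + 42) mod 60 = 10.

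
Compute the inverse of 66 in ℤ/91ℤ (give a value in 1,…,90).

91 = 1·66 + 25
66 = 2·25 + 16
25 = 1·16 + 9
16 = 1·9 + 7
9 = 1·7 + 2
7 = 3·2 + 1
2 = 2·1 + 0
Back-substituting gives 66·40 ≡ 1 (mod 91).

40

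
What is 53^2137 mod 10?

3

Last digits of 3^n: 3, 9, 7, 1 (period 4).
2137 mod 4 = 1, so the last digit matches 3^1 = 3.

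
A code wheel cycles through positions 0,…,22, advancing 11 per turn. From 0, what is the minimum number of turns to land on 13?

20

The inverse of 11 mod 23 is 21 (since 11·21 = 231 ≡ 1).
Multiplying both sides by 21: x ≡ 21·13 = 273 ≡ 20 (mod 23).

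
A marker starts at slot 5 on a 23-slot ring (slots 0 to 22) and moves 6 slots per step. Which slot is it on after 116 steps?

11

116·6 = 696.
696 = 30·23 + 6, so 696 mod 23 = 6.
(5 + 6) mod 23 = 11.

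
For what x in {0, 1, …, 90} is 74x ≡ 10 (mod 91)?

The inverse of 74 mod 91 is 16 (since 74·16 = 1184 ≡ 1).
Multiplying both sides by 16: x ≡ 16·10 = 160 ≡ 69 (mod 91).
Check: 74·69 = 5106 = 56·91 + 10.

69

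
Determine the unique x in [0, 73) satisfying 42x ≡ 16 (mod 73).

42⁻¹ ≡ 40 (mod 73) because 42·40 = 1680 = 23·73 + 1.
Multiplying both sides by 40: x ≡ 40·16 = 640 ≡ 56 (mod 73).
Check: 42·56 = 2352 = 32·73 + 16.

56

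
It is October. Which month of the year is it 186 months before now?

April

186 = 15·12 + 6, so 186 mod 12 = 6.
October − 6 months → April.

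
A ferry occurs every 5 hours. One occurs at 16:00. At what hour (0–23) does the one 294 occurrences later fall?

294·5 = 1470.
1470 = 61·24 + 6, so 1470 mod 24 = 6.
(16 + 6) mod 24 = 22.

22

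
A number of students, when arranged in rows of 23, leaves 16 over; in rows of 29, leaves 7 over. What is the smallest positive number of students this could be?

384

x ≡ 16 (mod 23) gives x ∈ {16, 39, 62, 85, 108, 131, 154, 177, …}.
The first of these with x mod 29 = 7 is 384.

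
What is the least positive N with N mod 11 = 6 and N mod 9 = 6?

6

x ≡ 6 (mod 9) gives x ∈ {6}.
The first of these with x mod 11 = 6 is 6.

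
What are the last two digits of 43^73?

By repeated squaring mod 100: 43^1≡43, 43^2≡49, 43^4≡1, 43^8≡1, 43^16≡1, 43^32≡1, 43^64≡1.
73 = 1 + 8 + 64, so 43^73 ≡ 43·1·1 ≡ 43 (mod 100).

43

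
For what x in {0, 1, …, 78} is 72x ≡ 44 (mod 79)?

5

The inverse of 72 mod 79 is 45 (since 72·45 = 3240 ≡ 1).
So x ≡ 45·44 = 1980 ≡ 5 (mod 79).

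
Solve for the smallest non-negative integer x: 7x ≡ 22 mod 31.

12

7⁻¹ ≡ 9 (mod 31) because 7·9 = 63 = 2·31 + 1.
So x ≡ 9·22 = 198 ≡ 12 (mod 31).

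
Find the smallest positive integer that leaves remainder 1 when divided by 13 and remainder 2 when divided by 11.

79

x ≡ 2 (mod 11) gives x ∈ {2, 13, 24, 35, 46, 57, 68, 79}.
The first of these with x mod 13 = 1 is 79.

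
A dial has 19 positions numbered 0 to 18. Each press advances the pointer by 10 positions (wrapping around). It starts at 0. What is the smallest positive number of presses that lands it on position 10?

10⁻¹ ≡ 2 (mod 19) because 10·2 = 20 = 1·19 + 1.
So x ≡ 2·10 = 20 ≡ 1 (mod 19).

1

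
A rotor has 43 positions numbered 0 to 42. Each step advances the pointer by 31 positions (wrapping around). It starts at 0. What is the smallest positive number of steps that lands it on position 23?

The inverse of 31 mod 43 is 25 (since 31·25 = 775 ≡ 1).
So x ≡ 25·23 = 575 ≡ 16 (mod 43).
Check: 31·16 = 496 = 11·43 + 23.

16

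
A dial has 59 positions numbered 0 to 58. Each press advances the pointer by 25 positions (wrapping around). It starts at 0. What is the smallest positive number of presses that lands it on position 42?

30

The inverse of 25 mod 59 is 26 (since 25·26 = 650 ≡ 1).
Multiplying both sides by 26: x ≡ 26·42 = 1092 ≡ 30 (mod 59).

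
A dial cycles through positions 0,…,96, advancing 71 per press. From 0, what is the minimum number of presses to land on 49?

71⁻¹ ≡ 41 (mod 97) because 71·41 = 2911 = 30·97 + 1.
Multiplying both sides by 41: x ≡ 41·49 = 2009 ≡ 69 (mod 97).

69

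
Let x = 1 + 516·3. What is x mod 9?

516·3 = 1548.
1548 mod 9 = 0 (since 172·9 = 1548).
(1 + 0) mod 9 = 1.

1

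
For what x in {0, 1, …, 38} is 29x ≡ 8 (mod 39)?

7

The inverse of 29 mod 39 is 35 (since 29·35 = 1015 ≡ 1).
Multiplying both sides by 35: x ≡ 35·8 = 280 ≡ 7 (mod 39).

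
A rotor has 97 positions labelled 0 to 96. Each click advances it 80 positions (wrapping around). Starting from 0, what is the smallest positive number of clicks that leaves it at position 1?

57

97 = 1·80 + 17
80 = 4·17 + 12
17 = 1·12 + 5
12 = 2·5 + 2
5 = 2·2 + 1
2 = 2·1 + 0
Back-substituting gives 80·57 ≡ 1 (mod 97).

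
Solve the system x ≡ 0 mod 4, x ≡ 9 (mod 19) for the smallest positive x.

28

x ≡ 0 (mod 4) gives x ∈ {0, 4, 8, 12, 16, 20, 24, 28}.
The first of these with x mod 19 = 9 is 28.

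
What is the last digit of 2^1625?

Powers of 2 mod 10 repeat with period 4: 2, 4, 8, 6.
1625 mod 4 = 1, so the last digit matches 2^1 = 2.

2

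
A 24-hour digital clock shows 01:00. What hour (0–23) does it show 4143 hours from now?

Dividing 4143 by 24 gives quotient 172 and remainder 15.
(1 + 15) mod 24 = 16.

16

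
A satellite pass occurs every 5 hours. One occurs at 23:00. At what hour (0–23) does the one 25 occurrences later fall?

4

25·5 = 125.
125 mod 24 = 5 (since 5·24 = 120).
(23 + 5) mod 24 = 4.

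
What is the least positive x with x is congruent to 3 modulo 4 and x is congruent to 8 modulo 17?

x ≡ 3 (mod 4) gives x ∈ {3, 7, 11, 15, 19, 23, 27, 31, …}.
The first of these with x mod 17 = 8 is 59.

59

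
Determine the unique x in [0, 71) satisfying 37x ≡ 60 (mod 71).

40

37⁻¹ ≡ 48 (mod 71) because 37·48 = 1776 = 25·71 + 1.
Multiplying both sides by 48: x ≡ 48·60 = 2880 ≡ 40 (mod 71).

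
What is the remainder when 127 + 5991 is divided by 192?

166

5991 = 31·192 + 39, so 5991 mod 192 = 39.
(127 + 39) mod 192 = 166.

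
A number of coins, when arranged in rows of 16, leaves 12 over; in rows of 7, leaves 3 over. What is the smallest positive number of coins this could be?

x ≡ 3 (mod 7) gives x ∈ {3, 10, 17, 24, 31, 38, 45, 52, …}.
The first of these with x mod 16 = 12 is 108.

108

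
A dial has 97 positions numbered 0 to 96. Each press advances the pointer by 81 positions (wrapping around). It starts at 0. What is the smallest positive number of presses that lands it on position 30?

83

The inverse of 81 mod 97 is 6 (since 81·6 = 486 ≡ 1).
Multiplying both sides by 6: x ≡ 6·30 = 180 ≡ 83 (mod 97).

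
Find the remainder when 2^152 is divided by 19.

Square-and-reduce mod 19: 2^1≡2, 2^2≡4, 2^4≡16, 2^8≡9, 2^16≡5, 2^32≡6, 2^64≡17, 2^128≡4.
152 = 8 + 16 + 128, so 2^152 ≡ 9·5·4 ≡ 9 (mod 19).

9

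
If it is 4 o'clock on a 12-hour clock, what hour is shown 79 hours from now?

79 = 6·12 + 7, so 79 mod 12 = 7.
4 + 7 → 11 on a 12-hour dial.

11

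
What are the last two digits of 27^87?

Successive squares of 27 mod 100: 27^1≡27, 27^2≡29, 27^4≡41, 27^8≡81, 27^16≡61, 27^32≡21, 27^64≡41.
Since 87 = 1 + 2 + 4 + 16 + 64 in binary, 27^87 ≡ 27·29·41·61·41 ≡ 3 (mod 100).

03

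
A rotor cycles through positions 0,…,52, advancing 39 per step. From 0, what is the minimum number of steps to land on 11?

The inverse of 39 mod 53 is 34 (since 39·34 = 1326 ≡ 1).
So x ≡ 34·11 = 374 ≡ 3 (mod 53).

3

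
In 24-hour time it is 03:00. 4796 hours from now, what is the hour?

Dividing 4796 by 24 gives quotient 199 and remainder 20.
(3 + 20) mod 24 = 23.

23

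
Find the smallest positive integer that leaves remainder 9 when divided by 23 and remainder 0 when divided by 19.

x ≡ 0 (mod 19) gives x ∈ {0, 19, 38, 57, 76, 95, 114, 133, …}.
The first of these with x mod 23 = 9 is 285.

285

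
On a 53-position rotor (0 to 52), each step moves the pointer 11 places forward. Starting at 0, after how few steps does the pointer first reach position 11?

11⁻¹ ≡ 29 (mod 53) because 11·29 = 319 = 6·53 + 1.
So x ≡ 29·11 = 319 ≡ 1 (mod 53).

1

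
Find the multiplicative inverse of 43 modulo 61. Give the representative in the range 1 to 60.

43·44 = 1892 = 31·61 + 1, so 43⁻¹ ≡ 44 (mod 61).

44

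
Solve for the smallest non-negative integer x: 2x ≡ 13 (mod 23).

The inverse of 2 mod 23 is 12 (since 2·12 = 24 ≡ 1).
Multiplying both sides by 12: x ≡ 12·13 = 156 ≡ 18 (mod 23).

18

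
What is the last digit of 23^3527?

7

The units digit of 23^n cycles with period 4: 3, 9, 7, 1, …
3527 mod 4 = 3, so the last digit matches 3^3 = 7.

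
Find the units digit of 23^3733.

The units digit of 23^n cycles with period 4: 3, 9, 7, 1, …
3733 mod 4 = 1, so the last digit matches 3^1 = 3.

3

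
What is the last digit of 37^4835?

Last digits of 7^n: 7, 9, 3, 1 (period 4).
4835 mod 4 = 3, so the last digit matches 7^3 = 3.

3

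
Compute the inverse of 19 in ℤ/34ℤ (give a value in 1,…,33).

9

19·9 = 171 = 5·34 + 1, so 19⁻¹ ≡ 9 (mod 34).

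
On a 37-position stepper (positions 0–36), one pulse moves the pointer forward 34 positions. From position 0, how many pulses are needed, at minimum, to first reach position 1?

37 = 1·34 + 3
34 = 11·3 + 1
3 = 3·1 + 0
Back-substituting gives 34·12 ≡ 1 (mod 37).

12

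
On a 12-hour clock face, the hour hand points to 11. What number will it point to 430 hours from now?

9

430 − 35·12 = 10, so 430 ≡ 10 (mod 12).
11 + 10 → 9 on a 12-hour dial.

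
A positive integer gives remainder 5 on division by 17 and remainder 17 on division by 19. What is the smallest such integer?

x ≡ 5 (mod 17) gives x ∈ {5, 22, 39, 56, 73, 90, 107, 124, …}.
The first of these with x mod 19 = 17 is 226.

226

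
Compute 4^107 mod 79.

By repeated squaring mod 79: 4^1≡4, 4^2≡16, 4^4≡19, 4^8≡45, 4^16≡50, 4^32≡51, 4^64≡73.
Since 107 = 1 + 2 + 8 + 32 + 64 in binary, 4^107 ≡ 4·16·45·51·73 ≡ 44 (mod 79).

44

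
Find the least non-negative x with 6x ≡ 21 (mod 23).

15

The inverse of 6 mod 23 is 4 (since 6·4 = 24 ≡ 1).
So x ≡ 4·21 = 84 ≡ 15 (mod 23).
Check: 6·15 = 90 = 3·23 + 21.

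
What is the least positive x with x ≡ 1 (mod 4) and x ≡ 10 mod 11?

21

x ≡ 1 (mod 4) gives x ∈ {1, 5, 9, 13, 17, 21}.
The first of these with x mod 11 = 10 is 21.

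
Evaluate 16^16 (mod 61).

16

Square-and-reduce mod 61: 16^1≡16, 16^2≡12, 16^4≡22, 16^8≡57, 16^16≡16.
16 = 16, so 16^16 ≡ 16 ≡ 16 (mod 61).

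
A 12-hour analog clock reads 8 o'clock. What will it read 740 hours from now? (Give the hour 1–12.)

4

740 mod 12 = 8 (since 61·12 = 732).
8 + 8 → 4 on a 12-hour dial.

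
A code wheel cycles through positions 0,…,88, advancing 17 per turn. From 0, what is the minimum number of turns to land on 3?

17⁻¹ ≡ 21 (mod 89) because 17·21 = 357 = 4·89 + 1.
Multiplying both sides by 21: x ≡ 21·3 = 63 ≡ 63 (mod 89).
Check: 17·63 = 1071 = 12·89 + 3.

63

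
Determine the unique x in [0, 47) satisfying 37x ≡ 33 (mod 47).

37⁻¹ ≡ 14 (mod 47) because 37·14 = 518 = 11·47 + 1.
So x ≡ 14·33 = 462 ≡ 39 (mod 47).

39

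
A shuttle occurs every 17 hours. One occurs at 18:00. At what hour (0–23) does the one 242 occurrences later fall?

4

242·17 = 4114.
4114 mod 24 = 10 (since 171·24 = 4104).
(18 + 10) mod 24 = 4.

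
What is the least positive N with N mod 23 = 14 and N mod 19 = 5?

290

x ≡ 5 (mod 19) gives x ∈ {5, 24, 43, 62, 81, 100, 119, 138, …}.
The first of these with x mod 23 = 14 is 290.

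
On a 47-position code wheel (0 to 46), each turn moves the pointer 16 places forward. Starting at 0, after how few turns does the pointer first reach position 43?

The inverse of 16 mod 47 is 3 (since 16·3 = 48 ≡ 1).
Multiplying both sides by 3: x ≡ 3·43 = 129 ≡ 35 (mod 47).
Check: 16·35 = 560 = 11·47 + 43.

35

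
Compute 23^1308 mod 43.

4

Square-and-reduce mod 43: 23^1≡23, 23^2≡13, 23^4≡40, 23^8≡9, 23^16≡38, 23^32≡25, 23^64≡23, 23^128≡13, 23^256≡40, 23^512≡9, 23^1024≡38.
1308 = 4 + 8 + 16 + 256 + 1024, so 23^1308 ≡ 40·9·38·40·38 ≡ 4 (mod 43).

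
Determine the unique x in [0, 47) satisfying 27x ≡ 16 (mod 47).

18

The inverse of 27 mod 47 is 7 (since 27·7 = 189 ≡ 1).
Multiplying both sides by 7: x ≡ 7·16 = 112 ≡ 18 (mod 47).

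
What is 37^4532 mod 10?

Last digits of 7^n: 7, 9, 3, 1 (period 4).
4532 leaves remainder 0 on division by 4, so 37^4532 ends in 1.

1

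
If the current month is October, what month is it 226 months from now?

August

226 = 18·12 + 10, so 226 mod 12 = 10.
October + 10 months → August.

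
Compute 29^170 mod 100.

1

Successive squares of 29 mod 100: 29^1≡29, 29^2≡41, 29^4≡81, 29^8≡61, 29^16≡21, 29^32≡41, 29^64≡81, 29^128≡61.
170 = 2 + 8 + 32 + 128, so 29^170 ≡ 41·61·41·61 ≡ 1 (mod 100).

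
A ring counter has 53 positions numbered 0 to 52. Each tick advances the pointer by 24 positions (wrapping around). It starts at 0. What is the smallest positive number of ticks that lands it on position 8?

24⁻¹ ≡ 42 (mod 53) because 24·42 = 1008 = 19·53 + 1.
So x ≡ 42·8 = 336 ≡ 18 (mod 53).

18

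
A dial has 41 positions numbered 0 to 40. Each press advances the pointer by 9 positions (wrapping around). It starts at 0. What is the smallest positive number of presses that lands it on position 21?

The inverse of 9 mod 41 is 32 (since 9·32 = 288 ≡ 1).
So x ≡ 32·21 = 672 ≡ 16 (mod 41).

16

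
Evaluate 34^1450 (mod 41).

9

By repeated squaring mod 41: 34^1≡34, 34^2≡8, 34^4≡23, 34^8≡37, 34^16≡16, 34^32≡10, 34^64≡18, 34^128≡37, 34^256≡16, 34^512≡10, 34^1024≡18.
Since 1450 = 2 + 8 + 32 + 128 + 256 + 1024 in binary, 34^1450 ≡ 8·37·10·37·16·18 ≡ 9 (mod 41).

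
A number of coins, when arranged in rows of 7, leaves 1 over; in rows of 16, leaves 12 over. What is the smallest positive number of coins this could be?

92

Since 16·4 ≡ 1 (mod 7), take x = 12 + 16·((1−12)·4 mod 7) = 12 + 16·5 = 92.
Check: 92 mod 7 = 1, 92 mod 16 = 12.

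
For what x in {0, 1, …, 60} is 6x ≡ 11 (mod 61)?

The inverse of 6 mod 61 is 51 (since 6·51 = 306 ≡ 1).
So x ≡ 51·11 = 561 ≡ 12 (mod 61).

12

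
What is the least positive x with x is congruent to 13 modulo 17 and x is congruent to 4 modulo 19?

x ≡ 13 (mod 17) gives x ∈ {13, 30, 47, 64, 81, 98, 115, 132, …}.
The first of these with x mod 19 = 4 is 251.

251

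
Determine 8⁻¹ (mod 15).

2

15 = 1·8 + 7
8 = 1·7 + 1
7 = 7·1 + 0
Back-substituting gives 8·2 ≡ 1 (mod 15).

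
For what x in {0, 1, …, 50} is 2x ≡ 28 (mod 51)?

14

The inverse of 2 mod 51 is 26 (since 2·26 = 52 ≡ 1).
Multiplying both sides by 26: x ≡ 26·28 = 728 ≡ 14 (mod 51).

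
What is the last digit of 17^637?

The units digit of 17^n cycles with period 4: 7, 9, 3, 1, …
637 leaves remainder 1 on division by 4, so 17^637 ends in 7.

7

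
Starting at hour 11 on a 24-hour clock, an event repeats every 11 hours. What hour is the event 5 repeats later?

5·11 = 55.
55 mod 24 = 7 (since 2·24 = 48).
(11 + 7) mod 24 = 18.

18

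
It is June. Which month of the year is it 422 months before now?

April

422 − 35·12 = 2, so 422 ≡ 2 (mod 12).
June − 2 months → April.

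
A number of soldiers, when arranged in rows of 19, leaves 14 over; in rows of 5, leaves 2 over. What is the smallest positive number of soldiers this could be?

52

Since 5·4 ≡ 1 (mod 19), take x = 2 + 5·((14−2)·4 mod 19) = 2 + 5·10 = 52.
Check: 52 mod 19 = 14, 52 mod 5 = 2.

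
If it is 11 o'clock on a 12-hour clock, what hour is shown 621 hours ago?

621 mod 12 = 9 (since 51·12 = 612).
11 − 9 → 2 on a 12-hour dial.

2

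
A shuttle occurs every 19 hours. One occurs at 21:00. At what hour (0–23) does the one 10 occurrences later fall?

19

10·19 = 190.
190 − 7·24 = 22, so 190 ≡ 22 (mod 24).
(21 + 22) mod 24 = 19.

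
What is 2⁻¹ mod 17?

17 = 8·2 + 1
2 = 2·1 + 0
Back-substituting gives 2·9 ≡ 1 (mod 17).

9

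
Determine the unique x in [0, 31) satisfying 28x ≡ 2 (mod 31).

The inverse of 28 mod 31 is 10 (since 28·10 = 280 ≡ 1).
Multiplying both sides by 10: x ≡ 10·2 = 20 ≡ 20 (mod 31).
Check: 28·20 = 560 = 18·31 + 2.

20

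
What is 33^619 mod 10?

Powers of 3 mod 10 repeat with period 4: 3, 9, 7, 1.
619 mod 4 = 3, so the last digit matches 3^3 = 7.

7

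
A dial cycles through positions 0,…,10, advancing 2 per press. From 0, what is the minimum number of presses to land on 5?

8

The inverse of 2 mod 11 is 6 (since 2·6 = 12 ≡ 1).
So x ≡ 6·5 = 30 ≡ 8 (mod 11).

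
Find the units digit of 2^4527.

8

The units digit of 2^n cycles with period 4: 2, 4, 8, 6, …
4527 mod 4 = 3, so the last digit matches 2^3 = 8.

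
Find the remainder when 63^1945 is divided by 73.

63

Square-and-reduce mod 73: 63^1≡63, 63^2≡27, 63^4≡72, 63^8≡1, 63^16≡1, 63^32≡1, 63^64≡1, 63^128≡1, 63^256≡1, 63^512≡1, 63^1024≡1.
1945 = 1 + 8 + 16 + 128 + 256 + 512 + 1024, so 63^1945 ≡ 63·1·1·1·1·1·1 ≡ 63 (mod 73).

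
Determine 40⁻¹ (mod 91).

91 = 2·40 + 11
40 = 3·11 + 7
11 = 1·7 + 4
7 = 1·4 + 3
4 = 1·3 + 1
3 = 3·1 + 0
Back-substituting gives 40·66 ≡ 1 (mod 91).

66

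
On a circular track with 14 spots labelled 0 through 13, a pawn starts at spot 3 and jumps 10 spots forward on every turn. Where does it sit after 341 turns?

341·10 = 3410.
3410 − 243·14 = 8, so 3410 ≡ 8 (mod 14).
(3 + 8) mod 14 = 11.

11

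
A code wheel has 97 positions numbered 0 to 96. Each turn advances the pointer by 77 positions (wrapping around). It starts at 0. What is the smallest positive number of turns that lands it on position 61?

60

77⁻¹ ≡ 63 (mod 97) because 77·63 = 4851 = 50·97 + 1.
So x ≡ 63·61 = 3843 ≡ 60 (mod 97).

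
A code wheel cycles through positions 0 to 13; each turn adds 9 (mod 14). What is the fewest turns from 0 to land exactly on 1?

11

9·11 = 99 = 7·14 + 1, so 9⁻¹ ≡ 11 (mod 14).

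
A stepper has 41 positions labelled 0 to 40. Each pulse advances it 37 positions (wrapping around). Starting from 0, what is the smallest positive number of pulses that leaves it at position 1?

37·10 = 370 = 9·41 + 1, so 37⁻¹ ≡ 10 (mod 41).

10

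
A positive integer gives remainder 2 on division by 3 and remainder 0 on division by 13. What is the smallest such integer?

x ≡ 2 (mod 3) gives x ∈ {2, 5, 8, 11, 14, 17, 20, 23, …}.
The first of these with x mod 13 = 0 is 26.

26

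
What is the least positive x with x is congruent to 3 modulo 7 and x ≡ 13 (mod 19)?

x ≡ 3 (mod 7) gives x ∈ {3, 10, 17, 24, 31, 38, 45, 52, …}.
The first of these with x mod 19 = 13 is 108.

108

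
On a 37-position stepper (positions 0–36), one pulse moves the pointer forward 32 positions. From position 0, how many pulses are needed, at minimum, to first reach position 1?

32·22 = 704 = 19·37 + 1, so 32⁻¹ ≡ 22 (mod 37).

22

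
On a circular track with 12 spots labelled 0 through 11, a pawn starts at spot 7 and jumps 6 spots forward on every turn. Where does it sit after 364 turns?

364·6 = 2184.
2184 − 182·12 = 0, so 2184 ≡ 0 (mod 12).
(7 + 0) mod 12 = 7.

7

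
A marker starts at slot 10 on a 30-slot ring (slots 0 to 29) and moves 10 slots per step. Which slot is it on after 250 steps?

20

250·10 = 2500.
2500 = 83·30 + 10, so 2500 mod 30 = 10.
(10 + 10) mod 30 = 20.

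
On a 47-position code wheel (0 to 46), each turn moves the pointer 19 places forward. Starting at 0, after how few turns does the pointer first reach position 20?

6

19⁻¹ ≡ 5 (mod 47) because 19·5 = 95 = 2·47 + 1.
So x ≡ 5·20 = 100 ≡ 6 (mod 47).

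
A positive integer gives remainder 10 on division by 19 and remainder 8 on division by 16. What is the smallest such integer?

200

x ≡ 8 (mod 16) gives x ∈ {8, 24, 40, 56, 72, 88, 104, 120, …}.
The first of these with x mod 19 = 10 is 200.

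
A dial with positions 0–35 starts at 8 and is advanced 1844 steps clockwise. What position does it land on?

16

Dividing 1844 by 36 gives quotient 51 and remainder 8.
(8 + 8) mod 36 = 16.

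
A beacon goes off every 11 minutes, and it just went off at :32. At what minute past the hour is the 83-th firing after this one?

83·11 = 913.
913 = 15·60 + 13, so 913 mod 60 = 13.
(32 + 13) mod 60 = 45.

45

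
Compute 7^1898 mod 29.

7

By repeated squaring mod 29: 7^1≡7, 7^2≡20, 7^4≡23, 7^8≡7, 7^16≡20, 7^32≡23, 7^64≡7, 7^128≡20, 7^256≡23, 7^512≡7, 7^1024≡20.
1898 = 2 + 8 + 32 + 64 + 256 + 512 + 1024, so 7^1898 ≡ 20·7·23·7·23·7·20 ≡ 7 (mod 29).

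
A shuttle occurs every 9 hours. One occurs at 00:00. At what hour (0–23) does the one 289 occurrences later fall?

289·9 = 2601.
2601 = 108·24 + 9, so 2601 mod 24 = 9.
(0 + 9) mod 24 = 9.

9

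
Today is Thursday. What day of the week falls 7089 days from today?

Tuesday

Dividing 7089 by 7 gives quotient 1012 and remainder 5.
Thursday + 5 days → Tuesday.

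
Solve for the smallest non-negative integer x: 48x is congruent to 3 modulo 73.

32

The inverse of 48 mod 73 is 35 (since 48·35 = 1680 ≡ 1).
So x ≡ 35·3 = 105 ≡ 32 (mod 73).
Check: 48·32 = 1536 = 21·73 + 3.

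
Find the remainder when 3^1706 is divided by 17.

8

Square-and-reduce mod 17: 3^1≡3, 3^2≡9, 3^4≡13, 3^8≡16, 3^16≡1, 3^32≡1, 3^64≡1, 3^128≡1, 3^256≡1, 3^512≡1, 3^1024≡1.
1706 = 2 + 8 + 32 + 128 + 512 + 1024, so 3^1706 ≡ 9·16·1·1·1·1 ≡ 8 (mod 17).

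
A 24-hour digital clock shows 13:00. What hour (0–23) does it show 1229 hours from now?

Dividing 1229 by 24 gives quotient 51 and remainder 5.
(13 + 5) mod 24 = 18.

18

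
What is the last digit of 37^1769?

Powers of 7 mod 10 repeat with period 4: 7, 9, 3, 1.
1769 mod 4 = 1, so the last digit matches 7^1 = 7.

7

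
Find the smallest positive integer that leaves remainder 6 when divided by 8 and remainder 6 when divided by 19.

6

Since 19·3 ≡ 1 (mod 8), take x = 6 + 19·((6−6)·3 mod 8) = 6 + 19·0 = 6.
Check: 6 mod 8 = 6, 6 mod 19 = 6.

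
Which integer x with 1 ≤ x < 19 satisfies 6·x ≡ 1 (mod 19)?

6·16 = 96 = 5·19 + 1, so 6⁻¹ ≡ 16 (mod 19).

16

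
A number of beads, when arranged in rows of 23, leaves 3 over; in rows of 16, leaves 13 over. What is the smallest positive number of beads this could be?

Since 16·13 ≡ 1 (mod 23), take x = 13 + 16·((3−13)·13 mod 23) = 13 + 16·8 = 141.
Check: 141 mod 23 = 3, 141 mod 16 = 13.

141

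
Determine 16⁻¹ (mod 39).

39 = 2·16 + 7
16 = 2·7 + 2
7 = 3·2 + 1
2 = 2·1 + 0
Back-substituting gives 16·22 ≡ 1 (mod 39).

22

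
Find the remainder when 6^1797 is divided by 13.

5

Square-and-reduce mod 13: 6^1≡6, 6^2≡10, 6^4≡9, 6^8≡3, 6^16≡9, 6^32≡3, 6^64≡9, 6^128≡3, 6^256≡9, 6^512≡3, 6^1024≡9.
Since 1797 = 1 + 4 + 256 + 512 + 1024 in binary, 6^1797 ≡ 6·9·9·3·9 ≡ 5 (mod 13).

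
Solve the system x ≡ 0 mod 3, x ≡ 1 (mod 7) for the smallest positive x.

15

x ≡ 0 (mod 3) gives x ∈ {0, 3, 6, 9, 12, 15}.
The first of these with x mod 7 = 1 is 15.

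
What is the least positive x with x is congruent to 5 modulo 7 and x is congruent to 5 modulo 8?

Since 8·1 ≡ 1 (mod 7), take x = 5 + 8·((5−5)·1 mod 7) = 5 + 8·0 = 5.
Check: 5 mod 7 = 5, 5 mod 8 = 5.

5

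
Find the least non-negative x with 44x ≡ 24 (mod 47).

The inverse of 44 mod 47 is 31 (since 44·31 = 1364 ≡ 1).
Multiplying both sides by 31: x ≡ 31·24 = 744 ≡ 39 (mod 47).
Check: 44·39 = 1716 = 36·47 + 24.

39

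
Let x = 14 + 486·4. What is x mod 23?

3

486·4 = 1944.
Dividing 1944 by 23 gives quotient 84 and remainder 12.
(14 + 12) mod 23 = 3.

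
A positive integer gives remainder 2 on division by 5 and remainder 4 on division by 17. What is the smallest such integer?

x ≡ 2 (mod 5) gives x ∈ {2, 7, 12, 17, 22, 27, 32, 37, …}.
The first of these with x mod 17 = 4 is 72.

72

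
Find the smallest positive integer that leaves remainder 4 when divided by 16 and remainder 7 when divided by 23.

Since 23·7 ≡ 1 (mod 16), take x = 7 + 23·((4−7)·7 mod 16) = 7 + 23·11 = 260.
Check: 260 mod 16 = 4, 260 mod 23 = 7.

260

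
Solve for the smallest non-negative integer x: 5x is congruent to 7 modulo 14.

5⁻¹ ≡ 3 (mod 14) because 5·3 = 15 = 1·14 + 1.
So x ≡ 3·7 = 21 ≡ 7 (mod 14).

7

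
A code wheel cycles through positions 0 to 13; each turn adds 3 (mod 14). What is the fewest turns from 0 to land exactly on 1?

5

3·5 = 15 = 1·14 + 1, so 3⁻¹ ≡ 5 (mod 14).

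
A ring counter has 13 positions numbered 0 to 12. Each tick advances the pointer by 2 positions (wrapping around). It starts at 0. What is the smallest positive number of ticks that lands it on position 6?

2⁻¹ ≡ 7 (mod 13) because 2·7 = 14 = 1·13 + 1.
Multiplying both sides by 7: x ≡ 7·6 = 42 ≡ 3 (mod 13).

3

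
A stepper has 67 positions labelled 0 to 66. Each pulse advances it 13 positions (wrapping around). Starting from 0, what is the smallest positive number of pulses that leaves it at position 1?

31

67 = 5·13 + 2
13 = 6·2 + 1
2 = 2·1 + 0
Back-substituting gives 13·31 ≡ 1 (mod 67).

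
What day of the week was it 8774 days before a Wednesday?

Sunday

8774 = 1253·7 + 3, so 8774 mod 7 = 3.
Wednesday − 3 days → Sunday.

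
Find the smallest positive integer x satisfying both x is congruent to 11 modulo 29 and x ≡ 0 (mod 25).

475

Since 25·7 ≡ 1 (mod 29), take x = 0 + 25·((11−0)·7 mod 29) = 0 + 25·19 = 475.
Check: 475 mod 29 = 11, 475 mod 25 = 0.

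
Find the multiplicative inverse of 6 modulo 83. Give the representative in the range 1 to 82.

6·14 = 84 = 1·83 + 1, so 6⁻¹ ≡ 14 (mod 83).

14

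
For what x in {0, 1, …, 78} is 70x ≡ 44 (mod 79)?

39

The inverse of 70 mod 79 is 35 (since 70·35 = 2450 ≡ 1).
Multiplying both sides by 35: x ≡ 35·44 = 1540 ≡ 39 (mod 79).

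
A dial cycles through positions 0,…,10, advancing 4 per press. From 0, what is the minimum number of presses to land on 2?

6

4⁻¹ ≡ 3 (mod 11) because 4·3 = 12 = 1·11 + 1.
So x ≡ 3·2 = 6 ≡ 6 (mod 11).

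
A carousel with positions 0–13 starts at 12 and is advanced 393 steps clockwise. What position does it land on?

13

393 − 28·14 = 1, so 393 ≡ 1 (mod 14).
(12 + 1) mod 14 = 13.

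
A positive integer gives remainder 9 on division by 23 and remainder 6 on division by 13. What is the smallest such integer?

32

Since 13·16 ≡ 1 (mod 23), take x = 6 + 13·((9−6)·16 mod 23) = 6 + 13·2 = 32.
Check: 32 mod 23 = 9, 32 mod 13 = 6.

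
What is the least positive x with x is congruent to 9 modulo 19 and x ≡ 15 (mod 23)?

199

x ≡ 9 (mod 19) gives x ∈ {9, 28, 47, 66, 85, 104, 123, 142, …}.
The first of these with x mod 23 = 15 is 199.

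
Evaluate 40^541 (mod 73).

33

By repeated squaring mod 73: 40^1≡40, 40^2≡67, 40^4≡36, 40^8≡55, 40^16≡32, 40^32≡2, 40^64≡4, 40^128≡16, 40^256≡37, 40^512≡55.
541 = 1 + 4 + 8 + 16 + 512, so 40^541 ≡ 40·36·55·32·55 ≡ 33 (mod 73).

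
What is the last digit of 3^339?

7

Last digits of 3^n: 3, 9, 7, 1 (period 4).
339 leaves remainder 3 on division by 4, so 3^339 ends in 7.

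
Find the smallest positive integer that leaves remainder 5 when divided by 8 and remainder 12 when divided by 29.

157

Since 29·5 ≡ 1 (mod 8), take x = 12 + 29·((5−12)·5 mod 8) = 12 + 29·5 = 157.
Check: 157 mod 8 = 5, 157 mod 29 = 12.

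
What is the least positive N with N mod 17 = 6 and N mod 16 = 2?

210

Since 16·16 ≡ 1 (mod 17), take x = 2 + 16·((6−2)·16 mod 17) = 2 + 16·13 = 210.
Check: 210 mod 17 = 6, 210 mod 16 = 2.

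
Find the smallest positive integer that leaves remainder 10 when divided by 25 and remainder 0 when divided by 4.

x ≡ 0 (mod 4) gives x ∈ {0, 4, 8, 12, 16, 20, 24, 28, …}.
The first of these with x mod 25 = 10 is 60.

60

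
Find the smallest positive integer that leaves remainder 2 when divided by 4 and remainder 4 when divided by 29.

62

x ≡ 2 (mod 4) gives x ∈ {2, 6, 10, 14, 18, 22, 26, 30, …}.
The first of these with x mod 29 = 4 is 62.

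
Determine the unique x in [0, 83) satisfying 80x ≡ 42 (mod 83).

The inverse of 80 mod 83 is 55 (since 80·55 = 4400 ≡ 1).
So x ≡ 55·42 = 2310 ≡ 69 (mod 83).
Check: 80·69 = 5520 = 66·83 + 42.

69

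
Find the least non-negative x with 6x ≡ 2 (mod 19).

6⁻¹ ≡ 16 (mod 19) because 6·16 = 96 = 5·19 + 1.
So x ≡ 16·2 = 32 ≡ 13 (mod 19).

13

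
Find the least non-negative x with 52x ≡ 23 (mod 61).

The inverse of 52 mod 61 is 27 (since 52·27 = 1404 ≡ 1).
So x ≡ 27·23 = 621 ≡ 11 (mod 61).
Check: 52·11 = 572 = 9·61 + 23.

11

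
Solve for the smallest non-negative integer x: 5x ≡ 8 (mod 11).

6

5⁻¹ ≡ 9 (mod 11) because 5·9 = 45 = 4·11 + 1.
So x ≡ 9·8 = 72 ≡ 6 (mod 11).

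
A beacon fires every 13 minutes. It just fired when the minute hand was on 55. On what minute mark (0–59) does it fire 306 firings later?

13

306·13 = 3978.
3978 = 66·60 + 18, so 3978 mod 60 = 18.
(55 + 18) mod 60 = 13.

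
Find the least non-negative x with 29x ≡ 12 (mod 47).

29⁻¹ ≡ 13 (mod 47) because 29·13 = 377 = 8·47 + 1.
Multiplying both sides by 13: x ≡ 13·12 = 156 ≡ 15 (mod 47).
Check: 29·15 = 435 = 9·47 + 12.

15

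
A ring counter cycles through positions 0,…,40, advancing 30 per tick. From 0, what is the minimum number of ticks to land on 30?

30⁻¹ ≡ 26 (mod 41) because 30·26 = 780 = 19·41 + 1.
Multiplying both sides by 26: x ≡ 26·30 = 780 ≡ 1 (mod 41).

1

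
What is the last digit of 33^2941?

Powers of 3 mod 10 repeat with period 4: 3, 9, 7, 1.
2941 leaves remainder 1 on division by 4, so 33^2941 ends in 3.

3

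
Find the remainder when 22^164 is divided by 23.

Successive squares of 22 mod 23: 22^1≡22, 22^2≡1, 22^4≡1, 22^8≡1, 22^16≡1, 22^32≡1, 22^64≡1, 22^128≡1.
164 = 4 + 32 + 128, so 22^164 ≡ 1·1·1 ≡ 1 (mod 23).

1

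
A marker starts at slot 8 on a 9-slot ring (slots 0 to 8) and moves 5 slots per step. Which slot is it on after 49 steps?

1

49·5 = 245.
245 mod 9 = 2 (since 27·9 = 243).
(8 + 2) mod 9 = 1.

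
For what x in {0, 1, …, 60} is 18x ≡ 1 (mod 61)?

The inverse of 18 mod 61 is 17 (since 18·17 = 306 ≡ 1).
So x ≡ 17·1 = 17 ≡ 17 (mod 61).

17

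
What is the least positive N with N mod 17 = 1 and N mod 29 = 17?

307

x ≡ 1 (mod 17) gives x ∈ {1, 18, 35, 52, 69, 86, 103, 120, …}.
The first of these with x mod 29 = 17 is 307.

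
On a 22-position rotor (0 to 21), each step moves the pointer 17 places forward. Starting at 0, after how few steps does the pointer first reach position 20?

18

17⁻¹ ≡ 13 (mod 22) because 17·13 = 221 = 10·22 + 1.
So x ≡ 13·20 = 260 ≡ 18 (mod 22).
Check: 17·18 = 306 = 13·22 + 20.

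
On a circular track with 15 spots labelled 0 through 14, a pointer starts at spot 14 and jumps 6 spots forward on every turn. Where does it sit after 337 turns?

11

337·6 = 2022.
2022 mod 15 = 12 (since 134·15 = 2010).
(14 + 12) mod 15 = 11.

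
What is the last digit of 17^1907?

Last digits of 7^n: 7, 9, 3, 1 (period 4).
1907 leaves remainder 3 on division by 4, so 17^1907 ends in 3.

3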